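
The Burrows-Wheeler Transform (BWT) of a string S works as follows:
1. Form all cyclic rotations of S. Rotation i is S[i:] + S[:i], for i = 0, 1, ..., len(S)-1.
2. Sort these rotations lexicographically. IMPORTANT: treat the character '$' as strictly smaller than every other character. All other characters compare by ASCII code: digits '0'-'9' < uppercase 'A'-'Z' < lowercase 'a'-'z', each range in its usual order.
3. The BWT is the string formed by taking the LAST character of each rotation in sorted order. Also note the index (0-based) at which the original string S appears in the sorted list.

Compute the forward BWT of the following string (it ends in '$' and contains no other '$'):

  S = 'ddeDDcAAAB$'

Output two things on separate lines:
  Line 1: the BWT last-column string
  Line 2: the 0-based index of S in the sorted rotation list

Answer: BcAAAeDD$dd
8

Derivation:
All 11 rotations (rotation i = S[i:]+S[:i]):
  rot[0] = ddeDDcAAAB$
  rot[1] = deDDcAAAB$d
  rot[2] = eDDcAAAB$dd
  rot[3] = DDcAAAB$dde
  rot[4] = DcAAAB$ddeD
  rot[5] = cAAAB$ddeDD
  rot[6] = AAAB$ddeDDc
  rot[7] = AAB$ddeDDcA
  rot[8] = AB$ddeDDcAA
  rot[9] = B$ddeDDcAAA
  rot[10] = $ddeDDcAAAB
Sorted (with $ < everything):
  sorted[0] = $ddeDDcAAAB  (last char: 'B')
  sorted[1] = AAAB$ddeDDc  (last char: 'c')
  sorted[2] = AAB$ddeDDcA  (last char: 'A')
  sorted[3] = AB$ddeDDcAA  (last char: 'A')
  sorted[4] = B$ddeDDcAAA  (last char: 'A')
  sorted[5] = DDcAAAB$dde  (last char: 'e')
  sorted[6] = DcAAAB$ddeD  (last char: 'D')
  sorted[7] = cAAAB$ddeDD  (last char: 'D')
  sorted[8] = ddeDDcAAAB$  (last char: '$')
  sorted[9] = deDDcAAAB$d  (last char: 'd')
  sorted[10] = eDDcAAAB$dd  (last char: 'd')
Last column: BcAAAeDD$dd
Original string S is at sorted index 8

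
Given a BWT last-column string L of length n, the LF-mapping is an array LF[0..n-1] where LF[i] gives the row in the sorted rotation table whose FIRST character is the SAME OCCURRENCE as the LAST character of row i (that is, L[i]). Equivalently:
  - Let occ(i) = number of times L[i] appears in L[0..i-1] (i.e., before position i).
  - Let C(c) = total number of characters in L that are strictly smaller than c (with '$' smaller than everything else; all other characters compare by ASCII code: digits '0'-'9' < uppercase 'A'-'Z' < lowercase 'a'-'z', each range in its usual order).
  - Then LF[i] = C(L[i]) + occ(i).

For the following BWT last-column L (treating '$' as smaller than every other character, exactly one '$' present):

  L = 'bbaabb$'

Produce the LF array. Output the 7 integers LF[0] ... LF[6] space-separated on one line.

Answer: 3 4 1 2 5 6 0

Derivation:
Char counts: '$':1, 'a':2, 'b':4
C (first-col start): C('$')=0, C('a')=1, C('b')=3
L[0]='b': occ=0, LF[0]=C('b')+0=3+0=3
L[1]='b': occ=1, LF[1]=C('b')+1=3+1=4
L[2]='a': occ=0, LF[2]=C('a')+0=1+0=1
L[3]='a': occ=1, LF[3]=C('a')+1=1+1=2
L[4]='b': occ=2, LF[4]=C('b')+2=3+2=5
L[5]='b': occ=3, LF[5]=C('b')+3=3+3=6
L[6]='$': occ=0, LF[6]=C('$')+0=0+0=0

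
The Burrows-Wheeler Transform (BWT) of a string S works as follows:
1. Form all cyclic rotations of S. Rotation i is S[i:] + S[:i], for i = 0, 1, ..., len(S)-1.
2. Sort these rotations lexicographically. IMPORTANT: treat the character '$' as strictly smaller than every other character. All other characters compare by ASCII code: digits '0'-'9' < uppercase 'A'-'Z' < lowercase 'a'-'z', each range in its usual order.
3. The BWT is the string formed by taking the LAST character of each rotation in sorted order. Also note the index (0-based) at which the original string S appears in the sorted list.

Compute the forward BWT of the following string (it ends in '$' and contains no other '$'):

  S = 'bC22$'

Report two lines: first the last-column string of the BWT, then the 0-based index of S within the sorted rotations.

All 5 rotations (rotation i = S[i:]+S[:i]):
  rot[0] = bC22$
  rot[1] = C22$b
  rot[2] = 22$bC
  rot[3] = 2$bC2
  rot[4] = $bC22
Sorted (with $ < everything):
  sorted[0] = $bC22  (last char: '2')
  sorted[1] = 2$bC2  (last char: '2')
  sorted[2] = 22$bC  (last char: 'C')
  sorted[3] = C22$b  (last char: 'b')
  sorted[4] = bC22$  (last char: '$')
Last column: 22Cb$
Original string S is at sorted index 4

Answer: 22Cb$
4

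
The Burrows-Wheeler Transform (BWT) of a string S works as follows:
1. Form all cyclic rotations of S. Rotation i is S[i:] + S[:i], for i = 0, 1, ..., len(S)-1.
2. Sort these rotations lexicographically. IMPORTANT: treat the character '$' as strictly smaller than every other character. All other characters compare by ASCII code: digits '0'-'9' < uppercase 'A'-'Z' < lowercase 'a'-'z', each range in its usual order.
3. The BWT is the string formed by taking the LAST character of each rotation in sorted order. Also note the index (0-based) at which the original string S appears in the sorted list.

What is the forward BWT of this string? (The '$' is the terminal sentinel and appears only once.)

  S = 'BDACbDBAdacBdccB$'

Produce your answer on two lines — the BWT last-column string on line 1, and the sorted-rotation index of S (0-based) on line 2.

All 17 rotations (rotation i = S[i:]+S[:i]):
  rot[0] = BDACbDBAdacBdccB$
  rot[1] = DACbDBAdacBdccB$B
  rot[2] = ACbDBAdacBdccB$BD
  rot[3] = CbDBAdacBdccB$BDA
  rot[4] = bDBAdacBdccB$BDAC
  rot[5] = DBAdacBdccB$BDACb
  rot[6] = BAdacBdccB$BDACbD
  rot[7] = AdacBdccB$BDACbDB
  rot[8] = dacBdccB$BDACbDBA
  rot[9] = acBdccB$BDACbDBAd
  rot[10] = cBdccB$BDACbDBAda
  rot[11] = BdccB$BDACbDBAdac
  rot[12] = dccB$BDACbDBAdacB
  rot[13] = ccB$BDACbDBAdacBd
  rot[14] = cB$BDACbDBAdacBdc
  rot[15] = B$BDACbDBAdacBdcc
  rot[16] = $BDACbDBAdacBdccB
Sorted (with $ < everything):
  sorted[0] = $BDACbDBAdacBdccB  (last char: 'B')
  sorted[1] = ACbDBAdacBdccB$BD  (last char: 'D')
  sorted[2] = AdacBdccB$BDACbDB  (last char: 'B')
  sorted[3] = B$BDACbDBAdacBdcc  (last char: 'c')
  sorted[4] = BAdacBdccB$BDACbD  (last char: 'D')
  sorted[5] = BDACbDBAdacBdccB$  (last char: '$')
  sorted[6] = BdccB$BDACbDBAdac  (last char: 'c')
  sorted[7] = CbDBAdacBdccB$BDA  (last char: 'A')
  sorted[8] = DACbDBAdacBdccB$B  (last char: 'B')
  sorted[9] = DBAdacBdccB$BDACb  (last char: 'b')
  sorted[10] = acBdccB$BDACbDBAd  (last char: 'd')
  sorted[11] = bDBAdacBdccB$BDAC  (last char: 'C')
  sorted[12] = cB$BDACbDBAdacBdc  (last char: 'c')
  sorted[13] = cBdccB$BDACbDBAda  (last char: 'a')
  sorted[14] = ccB$BDACbDBAdacBd  (last char: 'd')
  sorted[15] = dacBdccB$BDACbDBA  (last char: 'A')
  sorted[16] = dccB$BDACbDBAdacB  (last char: 'B')
Last column: BDBcD$cABbdCcadAB
Original string S is at sorted index 5

Answer: BDBcD$cABbdCcadAB
5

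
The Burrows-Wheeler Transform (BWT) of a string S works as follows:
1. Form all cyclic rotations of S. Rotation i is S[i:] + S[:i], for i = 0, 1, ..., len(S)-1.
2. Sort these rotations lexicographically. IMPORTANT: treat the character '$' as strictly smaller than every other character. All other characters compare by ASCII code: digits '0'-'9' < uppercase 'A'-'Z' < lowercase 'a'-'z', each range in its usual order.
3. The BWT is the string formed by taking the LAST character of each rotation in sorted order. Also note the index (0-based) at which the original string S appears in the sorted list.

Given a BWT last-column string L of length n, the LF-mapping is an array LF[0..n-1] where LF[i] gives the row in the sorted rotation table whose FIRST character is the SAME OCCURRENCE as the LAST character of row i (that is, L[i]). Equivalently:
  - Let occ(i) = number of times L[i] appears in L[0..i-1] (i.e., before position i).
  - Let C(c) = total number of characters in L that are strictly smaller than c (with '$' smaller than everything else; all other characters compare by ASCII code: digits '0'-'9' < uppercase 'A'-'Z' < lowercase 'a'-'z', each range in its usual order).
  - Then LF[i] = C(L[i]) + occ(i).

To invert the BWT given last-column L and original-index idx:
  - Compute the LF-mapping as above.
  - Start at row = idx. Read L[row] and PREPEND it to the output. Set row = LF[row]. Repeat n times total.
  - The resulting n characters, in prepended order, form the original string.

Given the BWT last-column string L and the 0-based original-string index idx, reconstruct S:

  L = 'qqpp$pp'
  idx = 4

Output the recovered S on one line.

Answer: pqpppq$

Derivation:
LF mapping: 5 6 1 2 0 3 4
Walk LF starting at row 4, prepending L[row]:
  step 1: row=4, L[4]='$', prepend. Next row=LF[4]=0
  step 2: row=0, L[0]='q', prepend. Next row=LF[0]=5
  step 3: row=5, L[5]='p', prepend. Next row=LF[5]=3
  step 4: row=3, L[3]='p', prepend. Next row=LF[3]=2
  step 5: row=2, L[2]='p', prepend. Next row=LF[2]=1
  step 6: row=1, L[1]='q', prepend. Next row=LF[1]=6
  step 7: row=6, L[6]='p', prepend. Next row=LF[6]=4
Reversed output: pqpppq$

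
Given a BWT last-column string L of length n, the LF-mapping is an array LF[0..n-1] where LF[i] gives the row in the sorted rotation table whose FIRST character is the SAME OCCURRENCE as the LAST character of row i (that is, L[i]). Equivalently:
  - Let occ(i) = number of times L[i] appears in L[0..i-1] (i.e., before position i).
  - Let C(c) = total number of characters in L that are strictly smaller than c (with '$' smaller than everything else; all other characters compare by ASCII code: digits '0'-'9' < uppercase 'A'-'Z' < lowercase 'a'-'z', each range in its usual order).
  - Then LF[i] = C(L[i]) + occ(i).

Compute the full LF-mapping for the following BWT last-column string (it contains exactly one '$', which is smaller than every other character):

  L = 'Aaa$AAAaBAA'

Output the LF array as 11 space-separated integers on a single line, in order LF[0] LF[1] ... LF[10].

Char counts: '$':1, 'A':6, 'B':1, 'a':3
C (first-col start): C('$')=0, C('A')=1, C('B')=7, C('a')=8
L[0]='A': occ=0, LF[0]=C('A')+0=1+0=1
L[1]='a': occ=0, LF[1]=C('a')+0=8+0=8
L[2]='a': occ=1, LF[2]=C('a')+1=8+1=9
L[3]='$': occ=0, LF[3]=C('$')+0=0+0=0
L[4]='A': occ=1, LF[4]=C('A')+1=1+1=2
L[5]='A': occ=2, LF[5]=C('A')+2=1+2=3
L[6]='A': occ=3, LF[6]=C('A')+3=1+3=4
L[7]='a': occ=2, LF[7]=C('a')+2=8+2=10
L[8]='B': occ=0, LF[8]=C('B')+0=7+0=7
L[9]='A': occ=4, LF[9]=C('A')+4=1+4=5
L[10]='A': occ=5, LF[10]=C('A')+5=1+5=6

Answer: 1 8 9 0 2 3 4 10 7 5 6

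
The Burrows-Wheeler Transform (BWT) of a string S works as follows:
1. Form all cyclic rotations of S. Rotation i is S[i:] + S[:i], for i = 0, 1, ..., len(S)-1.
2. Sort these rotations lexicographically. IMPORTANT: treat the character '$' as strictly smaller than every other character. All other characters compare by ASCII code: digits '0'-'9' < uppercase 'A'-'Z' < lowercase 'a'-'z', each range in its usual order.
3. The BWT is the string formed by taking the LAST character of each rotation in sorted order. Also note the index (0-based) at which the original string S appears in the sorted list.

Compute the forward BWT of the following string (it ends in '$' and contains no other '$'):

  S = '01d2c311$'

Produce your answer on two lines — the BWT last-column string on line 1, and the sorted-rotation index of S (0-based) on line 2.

All 9 rotations (rotation i = S[i:]+S[:i]):
  rot[0] = 01d2c311$
  rot[1] = 1d2c311$0
  rot[2] = d2c311$01
  rot[3] = 2c311$01d
  rot[4] = c311$01d2
  rot[5] = 311$01d2c
  rot[6] = 11$01d2c3
  rot[7] = 1$01d2c31
  rot[8] = $01d2c311
Sorted (with $ < everything):
  sorted[0] = $01d2c311  (last char: '1')
  sorted[1] = 01d2c311$  (last char: '$')
  sorted[2] = 1$01d2c31  (last char: '1')
  sorted[3] = 11$01d2c3  (last char: '3')
  sorted[4] = 1d2c311$0  (last char: '0')
  sorted[5] = 2c311$01d  (last char: 'd')
  sorted[6] = 311$01d2c  (last char: 'c')
  sorted[7] = c311$01d2  (last char: '2')
  sorted[8] = d2c311$01  (last char: '1')
Last column: 1$130dc21
Original string S is at sorted index 1

Answer: 1$130dc21
1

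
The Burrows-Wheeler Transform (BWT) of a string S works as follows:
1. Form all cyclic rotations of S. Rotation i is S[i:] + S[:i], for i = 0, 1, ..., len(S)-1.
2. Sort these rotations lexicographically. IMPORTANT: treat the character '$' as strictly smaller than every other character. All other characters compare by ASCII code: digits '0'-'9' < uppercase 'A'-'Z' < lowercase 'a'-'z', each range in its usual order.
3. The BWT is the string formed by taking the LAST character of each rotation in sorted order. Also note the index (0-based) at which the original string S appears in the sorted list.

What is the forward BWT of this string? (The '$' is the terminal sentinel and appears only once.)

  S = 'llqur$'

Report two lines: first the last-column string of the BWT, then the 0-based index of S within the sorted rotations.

Answer: r$lluq
1

Derivation:
All 6 rotations (rotation i = S[i:]+S[:i]):
  rot[0] = llqur$
  rot[1] = lqur$l
  rot[2] = qur$ll
  rot[3] = ur$llq
  rot[4] = r$llqu
  rot[5] = $llqur
Sorted (with $ < everything):
  sorted[0] = $llqur  (last char: 'r')
  sorted[1] = llqur$  (last char: '$')
  sorted[2] = lqur$l  (last char: 'l')
  sorted[3] = qur$ll  (last char: 'l')
  sorted[4] = r$llqu  (last char: 'u')
  sorted[5] = ur$llq  (last char: 'q')
Last column: r$lluq
Original string S is at sorted index 1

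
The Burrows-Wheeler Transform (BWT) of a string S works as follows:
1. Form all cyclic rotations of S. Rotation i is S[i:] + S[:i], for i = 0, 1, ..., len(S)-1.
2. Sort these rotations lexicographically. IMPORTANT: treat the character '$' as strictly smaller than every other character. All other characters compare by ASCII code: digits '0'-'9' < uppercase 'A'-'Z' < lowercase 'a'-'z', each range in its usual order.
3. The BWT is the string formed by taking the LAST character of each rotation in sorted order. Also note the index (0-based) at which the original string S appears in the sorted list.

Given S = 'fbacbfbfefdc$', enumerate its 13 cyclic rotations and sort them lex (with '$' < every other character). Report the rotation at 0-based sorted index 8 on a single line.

All 13 rotations (rotation i = S[i:]+S[:i]):
  rot[0] = fbacbfbfefdc$
  rot[1] = bacbfbfefdc$f
  rot[2] = acbfbfefdc$fb
  rot[3] = cbfbfefdc$fba
  rot[4] = bfbfefdc$fbac
  rot[5] = fbfefdc$fbacb
  rot[6] = bfefdc$fbacbf
  rot[7] = fefdc$fbacbfb
  rot[8] = efdc$fbacbfbf
  rot[9] = fdc$fbacbfbfe
  rot[10] = dc$fbacbfbfef
  rot[11] = c$fbacbfbfefd
  rot[12] = $fbacbfbfefdc
Sorted (with $ < everything):
  sorted[0] = $fbacbfbfefdc
  sorted[1] = acbfbfefdc$fb
  sorted[2] = bacbfbfefdc$f
  sorted[3] = bfbfefdc$fbac
  sorted[4] = bfefdc$fbacbf
  sorted[5] = c$fbacbfbfefd
  sorted[6] = cbfbfefdc$fba
  sorted[7] = dc$fbacbfbfef
  sorted[8] = efdc$fbacbfbf
  sorted[9] = fbacbfbfefdc$
  sorted[10] = fbfefdc$fbacb
  sorted[11] = fdc$fbacbfbfe
  sorted[12] = fefdc$fbacbfb
sorted[8] = efdc$fbacbfbf

Answer: efdc$fbacbfbf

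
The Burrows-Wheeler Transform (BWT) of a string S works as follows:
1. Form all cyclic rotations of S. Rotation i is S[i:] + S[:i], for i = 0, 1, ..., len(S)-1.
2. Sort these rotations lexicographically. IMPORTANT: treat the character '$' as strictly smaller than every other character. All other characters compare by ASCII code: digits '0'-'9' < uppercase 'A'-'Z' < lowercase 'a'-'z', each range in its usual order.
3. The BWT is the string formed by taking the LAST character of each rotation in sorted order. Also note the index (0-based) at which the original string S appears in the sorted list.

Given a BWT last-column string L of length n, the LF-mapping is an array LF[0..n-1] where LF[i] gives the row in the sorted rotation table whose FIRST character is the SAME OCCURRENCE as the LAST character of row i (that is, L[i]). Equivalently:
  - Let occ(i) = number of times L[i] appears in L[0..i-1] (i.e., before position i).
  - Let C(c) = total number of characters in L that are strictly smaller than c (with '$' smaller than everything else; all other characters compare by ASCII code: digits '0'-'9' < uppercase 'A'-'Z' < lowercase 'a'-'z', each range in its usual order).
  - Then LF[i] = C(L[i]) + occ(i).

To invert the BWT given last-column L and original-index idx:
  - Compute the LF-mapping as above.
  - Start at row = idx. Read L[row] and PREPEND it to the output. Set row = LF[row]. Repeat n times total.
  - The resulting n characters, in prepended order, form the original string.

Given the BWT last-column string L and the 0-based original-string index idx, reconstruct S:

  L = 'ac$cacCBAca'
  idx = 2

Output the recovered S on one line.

LF mapping: 4 7 0 8 5 9 3 2 1 10 6
Walk LF starting at row 2, prepending L[row]:
  step 1: row=2, L[2]='$', prepend. Next row=LF[2]=0
  step 2: row=0, L[0]='a', prepend. Next row=LF[0]=4
  step 3: row=4, L[4]='a', prepend. Next row=LF[4]=5
  step 4: row=5, L[5]='c', prepend. Next row=LF[5]=9
  step 5: row=9, L[9]='c', prepend. Next row=LF[9]=10
  step 6: row=10, L[10]='a', prepend. Next row=LF[10]=6
  step 7: row=6, L[6]='C', prepend. Next row=LF[6]=3
  step 8: row=3, L[3]='c', prepend. Next row=LF[3]=8
  step 9: row=8, L[8]='A', prepend. Next row=LF[8]=1
  step 10: row=1, L[1]='c', prepend. Next row=LF[1]=7
  step 11: row=7, L[7]='B', prepend. Next row=LF[7]=2
Reversed output: BcAcCaccaa$

Answer: BcAcCaccaa$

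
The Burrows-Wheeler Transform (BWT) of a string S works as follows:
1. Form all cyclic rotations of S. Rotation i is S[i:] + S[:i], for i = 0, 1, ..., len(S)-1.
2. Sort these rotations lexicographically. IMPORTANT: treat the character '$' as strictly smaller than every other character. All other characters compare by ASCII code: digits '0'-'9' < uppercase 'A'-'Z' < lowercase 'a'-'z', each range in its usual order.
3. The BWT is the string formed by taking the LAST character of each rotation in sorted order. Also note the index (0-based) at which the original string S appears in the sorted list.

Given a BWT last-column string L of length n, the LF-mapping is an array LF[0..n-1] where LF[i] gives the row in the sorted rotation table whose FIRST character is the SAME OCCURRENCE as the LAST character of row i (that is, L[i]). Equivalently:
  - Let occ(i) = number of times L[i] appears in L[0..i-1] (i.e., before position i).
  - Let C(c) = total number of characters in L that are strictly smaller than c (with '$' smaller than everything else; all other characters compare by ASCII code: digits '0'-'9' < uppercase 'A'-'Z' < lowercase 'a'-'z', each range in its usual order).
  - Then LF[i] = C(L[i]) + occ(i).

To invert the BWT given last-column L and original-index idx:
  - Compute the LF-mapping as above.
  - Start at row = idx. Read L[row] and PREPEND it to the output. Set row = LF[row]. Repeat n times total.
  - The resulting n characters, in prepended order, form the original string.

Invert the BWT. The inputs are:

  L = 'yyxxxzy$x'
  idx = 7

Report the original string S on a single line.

Answer: yyxxxxzy$

Derivation:
LF mapping: 5 6 1 2 3 8 7 0 4
Walk LF starting at row 7, prepending L[row]:
  step 1: row=7, L[7]='$', prepend. Next row=LF[7]=0
  step 2: row=0, L[0]='y', prepend. Next row=LF[0]=5
  step 3: row=5, L[5]='z', prepend. Next row=LF[5]=8
  step 4: row=8, L[8]='x', prepend. Next row=LF[8]=4
  step 5: row=4, L[4]='x', prepend. Next row=LF[4]=3
  step 6: row=3, L[3]='x', prepend. Next row=LF[3]=2
  step 7: row=2, L[2]='x', prepend. Next row=LF[2]=1
  step 8: row=1, L[1]='y', prepend. Next row=LF[1]=6
  step 9: row=6, L[6]='y', prepend. Next row=LF[6]=7
Reversed output: yyxxxxzy$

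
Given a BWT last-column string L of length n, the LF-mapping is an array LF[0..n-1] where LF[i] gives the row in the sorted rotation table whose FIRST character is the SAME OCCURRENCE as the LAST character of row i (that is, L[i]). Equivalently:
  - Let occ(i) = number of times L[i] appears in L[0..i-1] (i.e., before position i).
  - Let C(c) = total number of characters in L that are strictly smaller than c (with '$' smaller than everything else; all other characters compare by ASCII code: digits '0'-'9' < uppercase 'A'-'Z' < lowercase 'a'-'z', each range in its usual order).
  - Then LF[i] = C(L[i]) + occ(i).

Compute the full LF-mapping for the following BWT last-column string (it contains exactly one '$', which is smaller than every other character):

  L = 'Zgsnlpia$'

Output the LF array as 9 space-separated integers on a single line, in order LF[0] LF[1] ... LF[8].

Char counts: '$':1, 'Z':1, 'a':1, 'g':1, 'i':1, 'l':1, 'n':1, 'p':1, 's':1
C (first-col start): C('$')=0, C('Z')=1, C('a')=2, C('g')=3, C('i')=4, C('l')=5, C('n')=6, C('p')=7, C('s')=8
L[0]='Z': occ=0, LF[0]=C('Z')+0=1+0=1
L[1]='g': occ=0, LF[1]=C('g')+0=3+0=3
L[2]='s': occ=0, LF[2]=C('s')+0=8+0=8
L[3]='n': occ=0, LF[3]=C('n')+0=6+0=6
L[4]='l': occ=0, LF[4]=C('l')+0=5+0=5
L[5]='p': occ=0, LF[5]=C('p')+0=7+0=7
L[6]='i': occ=0, LF[6]=C('i')+0=4+0=4
L[7]='a': occ=0, LF[7]=C('a')+0=2+0=2
L[8]='$': occ=0, LF[8]=C('$')+0=0+0=0

Answer: 1 3 8 6 5 7 4 2 0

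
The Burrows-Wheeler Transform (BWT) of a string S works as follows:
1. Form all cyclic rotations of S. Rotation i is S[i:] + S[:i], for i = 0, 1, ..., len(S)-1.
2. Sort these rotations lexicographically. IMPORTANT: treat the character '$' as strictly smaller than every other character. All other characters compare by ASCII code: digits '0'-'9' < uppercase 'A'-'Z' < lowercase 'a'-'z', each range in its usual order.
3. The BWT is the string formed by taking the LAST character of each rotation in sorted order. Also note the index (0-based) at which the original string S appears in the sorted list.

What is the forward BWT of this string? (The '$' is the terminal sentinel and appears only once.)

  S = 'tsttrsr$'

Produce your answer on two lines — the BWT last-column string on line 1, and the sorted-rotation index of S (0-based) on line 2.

All 8 rotations (rotation i = S[i:]+S[:i]):
  rot[0] = tsttrsr$
  rot[1] = sttrsr$t
  rot[2] = ttrsr$ts
  rot[3] = trsr$tst
  rot[4] = rsr$tstt
  rot[5] = sr$tsttr
  rot[6] = r$tsttrs
  rot[7] = $tsttrsr
Sorted (with $ < everything):
  sorted[0] = $tsttrsr  (last char: 'r')
  sorted[1] = r$tsttrs  (last char: 's')
  sorted[2] = rsr$tstt  (last char: 't')
  sorted[3] = sr$tsttr  (last char: 'r')
  sorted[4] = sttrsr$t  (last char: 't')
  sorted[5] = trsr$tst  (last char: 't')
  sorted[6] = tsttrsr$  (last char: '$')
  sorted[7] = ttrsr$ts  (last char: 's')
Last column: rstrtt$s
Original string S is at sorted index 6

Answer: rstrtt$s
6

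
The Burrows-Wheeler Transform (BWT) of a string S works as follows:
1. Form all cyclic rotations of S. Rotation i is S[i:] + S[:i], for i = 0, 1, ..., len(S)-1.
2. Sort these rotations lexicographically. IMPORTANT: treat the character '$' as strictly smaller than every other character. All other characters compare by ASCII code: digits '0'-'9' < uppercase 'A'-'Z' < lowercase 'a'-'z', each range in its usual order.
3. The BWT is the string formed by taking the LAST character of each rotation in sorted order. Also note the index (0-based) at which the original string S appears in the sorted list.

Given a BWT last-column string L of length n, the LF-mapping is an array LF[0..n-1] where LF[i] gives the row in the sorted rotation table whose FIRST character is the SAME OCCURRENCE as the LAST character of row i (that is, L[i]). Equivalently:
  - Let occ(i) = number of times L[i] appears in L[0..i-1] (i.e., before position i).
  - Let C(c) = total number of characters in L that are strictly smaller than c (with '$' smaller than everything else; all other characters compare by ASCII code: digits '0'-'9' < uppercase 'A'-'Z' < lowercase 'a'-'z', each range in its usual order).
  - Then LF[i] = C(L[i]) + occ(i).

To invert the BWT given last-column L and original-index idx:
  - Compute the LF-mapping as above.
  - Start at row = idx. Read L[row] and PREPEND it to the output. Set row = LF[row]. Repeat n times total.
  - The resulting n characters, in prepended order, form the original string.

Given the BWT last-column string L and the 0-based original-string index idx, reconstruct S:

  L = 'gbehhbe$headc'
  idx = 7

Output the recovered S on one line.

LF mapping: 9 2 6 10 11 3 7 0 12 8 1 5 4
Walk LF starting at row 7, prepending L[row]:
  step 1: row=7, L[7]='$', prepend. Next row=LF[7]=0
  step 2: row=0, L[0]='g', prepend. Next row=LF[0]=9
  step 3: row=9, L[9]='e', prepend. Next row=LF[9]=8
  step 4: row=8, L[8]='h', prepend. Next row=LF[8]=12
  step 5: row=12, L[12]='c', prepend. Next row=LF[12]=4
  step 6: row=4, L[4]='h', prepend. Next row=LF[4]=11
  step 7: row=11, L[11]='d', prepend. Next row=LF[11]=5
  step 8: row=5, L[5]='b', prepend. Next row=LF[5]=3
  step 9: row=3, L[3]='h', prepend. Next row=LF[3]=10
  step 10: row=10, L[10]='a', prepend. Next row=LF[10]=1
  step 11: row=1, L[1]='b', prepend. Next row=LF[1]=2
  step 12: row=2, L[2]='e', prepend. Next row=LF[2]=6
  step 13: row=6, L[6]='e', prepend. Next row=LF[6]=7
Reversed output: eebahbdhcheg$

Answer: eebahbdhcheg$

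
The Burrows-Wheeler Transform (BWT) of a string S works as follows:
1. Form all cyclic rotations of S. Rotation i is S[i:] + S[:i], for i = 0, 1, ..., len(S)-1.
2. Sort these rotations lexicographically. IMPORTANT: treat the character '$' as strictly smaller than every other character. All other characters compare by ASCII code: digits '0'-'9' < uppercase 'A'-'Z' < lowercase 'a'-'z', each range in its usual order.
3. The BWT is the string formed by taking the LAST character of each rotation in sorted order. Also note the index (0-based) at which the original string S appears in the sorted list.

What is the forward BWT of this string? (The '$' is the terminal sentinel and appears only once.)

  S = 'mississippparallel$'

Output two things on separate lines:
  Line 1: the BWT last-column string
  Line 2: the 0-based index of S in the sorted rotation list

Answer: lrplssmela$ppiassii
10

Derivation:
All 19 rotations (rotation i = S[i:]+S[:i]):
  rot[0] = mississippparallel$
  rot[1] = ississippparallel$m
  rot[2] = ssissippparallel$mi
  rot[3] = sissippparallel$mis
  rot[4] = issippparallel$miss
  rot[5] = ssippparallel$missi
  rot[6] = sippparallel$missis
  rot[7] = ippparallel$mississ
  rot[8] = ppparallel$mississi
  rot[9] = pparallel$mississip
  rot[10] = parallel$mississipp
  rot[11] = arallel$mississippp
  rot[12] = rallel$mississipppa
  rot[13] = allel$mississipppar
  rot[14] = llel$mississipppara
  rot[15] = lel$mississippparal
  rot[16] = el$mississippparall
  rot[17] = l$mississippparalle
  rot[18] = $mississippparallel
Sorted (with $ < everything):
  sorted[0] = $mississippparallel  (last char: 'l')
  sorted[1] = allel$mississipppar  (last char: 'r')
  sorted[2] = arallel$mississippp  (last char: 'p')
  sorted[3] = el$mississippparall  (last char: 'l')
  sorted[4] = ippparallel$mississ  (last char: 's')
  sorted[5] = issippparallel$miss  (last char: 's')
  sorted[6] = ississippparallel$m  (last char: 'm')
  sorted[7] = l$mississippparalle  (last char: 'e')
  sorted[8] = lel$mississippparal  (last char: 'l')
  sorted[9] = llel$mississipppara  (last char: 'a')
  sorted[10] = mississippparallel$  (last char: '$')
  sorted[11] = parallel$mississipp  (last char: 'p')
  sorted[12] = pparallel$mississip  (last char: 'p')
  sorted[13] = ppparallel$mississi  (last char: 'i')
  sorted[14] = rallel$mississipppa  (last char: 'a')
  sorted[15] = sippparallel$missis  (last char: 's')
  sorted[16] = sissippparallel$mis  (last char: 's')
  sorted[17] = ssippparallel$missi  (last char: 'i')
  sorted[18] = ssissippparallel$mi  (last char: 'i')
Last column: lrplssmela$ppiassii
Original string S is at sorted index 10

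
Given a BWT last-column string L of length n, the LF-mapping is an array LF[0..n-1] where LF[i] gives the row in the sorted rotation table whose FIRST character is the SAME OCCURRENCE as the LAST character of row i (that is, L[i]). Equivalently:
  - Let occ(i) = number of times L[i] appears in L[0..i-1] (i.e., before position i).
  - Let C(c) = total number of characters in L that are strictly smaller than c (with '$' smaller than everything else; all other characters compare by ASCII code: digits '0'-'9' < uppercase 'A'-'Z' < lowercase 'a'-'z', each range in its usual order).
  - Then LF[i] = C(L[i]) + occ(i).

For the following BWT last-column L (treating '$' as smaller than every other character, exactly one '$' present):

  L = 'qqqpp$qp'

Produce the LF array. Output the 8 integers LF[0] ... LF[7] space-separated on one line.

Char counts: '$':1, 'p':3, 'q':4
C (first-col start): C('$')=0, C('p')=1, C('q')=4
L[0]='q': occ=0, LF[0]=C('q')+0=4+0=4
L[1]='q': occ=1, LF[1]=C('q')+1=4+1=5
L[2]='q': occ=2, LF[2]=C('q')+2=4+2=6
L[3]='p': occ=0, LF[3]=C('p')+0=1+0=1
L[4]='p': occ=1, LF[4]=C('p')+1=1+1=2
L[5]='$': occ=0, LF[5]=C('$')+0=0+0=0
L[6]='q': occ=3, LF[6]=C('q')+3=4+3=7
L[7]='p': occ=2, LF[7]=C('p')+2=1+2=3

Answer: 4 5 6 1 2 0 7 3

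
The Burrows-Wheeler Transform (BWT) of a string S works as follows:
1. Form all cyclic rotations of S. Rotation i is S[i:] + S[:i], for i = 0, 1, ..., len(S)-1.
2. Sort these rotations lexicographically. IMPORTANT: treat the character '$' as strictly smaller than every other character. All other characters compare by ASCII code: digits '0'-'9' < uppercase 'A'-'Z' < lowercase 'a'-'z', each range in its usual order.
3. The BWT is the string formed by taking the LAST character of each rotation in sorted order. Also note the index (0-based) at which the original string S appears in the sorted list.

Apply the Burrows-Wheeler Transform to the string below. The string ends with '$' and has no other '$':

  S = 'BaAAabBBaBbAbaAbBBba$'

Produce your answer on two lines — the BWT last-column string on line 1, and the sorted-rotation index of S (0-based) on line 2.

Answer: aaAabbb$BaBbBbBABaABA
7

Derivation:
All 21 rotations (rotation i = S[i:]+S[:i]):
  rot[0] = BaAAabBBaBbAbaAbBBba$
  rot[1] = aAAabBBaBbAbaAbBBba$B
  rot[2] = AAabBBaBbAbaAbBBba$Ba
  rot[3] = AabBBaBbAbaAbBBba$BaA
  rot[4] = abBBaBbAbaAbBBba$BaAA
  rot[5] = bBBaBbAbaAbBBba$BaAAa
  rot[6] = BBaBbAbaAbBBba$BaAAab
  rot[7] = BaBbAbaAbBBba$BaAAabB
  rot[8] = aBbAbaAbBBba$BaAAabBB
  rot[9] = BbAbaAbBBba$BaAAabBBa
  rot[10] = bAbaAbBBba$BaAAabBBaB
  rot[11] = AbaAbBBba$BaAAabBBaBb
  rot[12] = baAbBBba$BaAAabBBaBbA
  rot[13] = aAbBBba$BaAAabBBaBbAb
  rot[14] = AbBBba$BaAAabBBaBbAba
  rot[15] = bBBba$BaAAabBBaBbAbaA
  rot[16] = BBba$BaAAabBBaBbAbaAb
  rot[17] = Bba$BaAAabBBaBbAbaAbB
  rot[18] = ba$BaAAabBBaBbAbaAbBB
  rot[19] = a$BaAAabBBaBbAbaAbBBb
  rot[20] = $BaAAabBBaBbAbaAbBBba
Sorted (with $ < everything):
  sorted[0] = $BaAAabBBaBbAbaAbBBba  (last char: 'a')
  sorted[1] = AAabBBaBbAbaAbBBba$Ba  (last char: 'a')
  sorted[2] = AabBBaBbAbaAbBBba$BaA  (last char: 'A')
  sorted[3] = AbBBba$BaAAabBBaBbAba  (last char: 'a')
  sorted[4] = AbaAbBBba$BaAAabBBaBb  (last char: 'b')
  sorted[5] = BBaBbAbaAbBBba$BaAAab  (last char: 'b')
  sorted[6] = BBba$BaAAabBBaBbAbaAb  (last char: 'b')
  sorted[7] = BaAAabBBaBbAbaAbBBba$  (last char: '$')
  sorted[8] = BaBbAbaAbBBba$BaAAabB  (last char: 'B')
  sorted[9] = BbAbaAbBBba$BaAAabBBa  (last char: 'a')
  sorted[10] = Bba$BaAAabBBaBbAbaAbB  (last char: 'B')
  sorted[11] = a$BaAAabBBaBbAbaAbBBb  (last char: 'b')
  sorted[12] = aAAabBBaBbAbaAbBBba$B  (last char: 'B')
  sorted[13] = aAbBBba$BaAAabBBaBbAb  (last char: 'b')
  sorted[14] = aBbAbaAbBBba$BaAAabBB  (last char: 'B')
  sorted[15] = abBBaBbAbaAbBBba$BaAA  (last char: 'A')
  sorted[16] = bAbaAbBBba$BaAAabBBaB  (last char: 'B')
  sorted[17] = bBBaBbAbaAbBBba$BaAAa  (last char: 'a')
  sorted[18] = bBBba$BaAAabBBaBbAbaA  (last char: 'A')
  sorted[19] = ba$BaAAabBBaBbAbaAbBB  (last char: 'B')
  sorted[20] = baAbBBba$BaAAabBBaBbA  (last char: 'A')
Last column: aaAabbb$BaBbBbBABaABA
Original string S is at sorted index 7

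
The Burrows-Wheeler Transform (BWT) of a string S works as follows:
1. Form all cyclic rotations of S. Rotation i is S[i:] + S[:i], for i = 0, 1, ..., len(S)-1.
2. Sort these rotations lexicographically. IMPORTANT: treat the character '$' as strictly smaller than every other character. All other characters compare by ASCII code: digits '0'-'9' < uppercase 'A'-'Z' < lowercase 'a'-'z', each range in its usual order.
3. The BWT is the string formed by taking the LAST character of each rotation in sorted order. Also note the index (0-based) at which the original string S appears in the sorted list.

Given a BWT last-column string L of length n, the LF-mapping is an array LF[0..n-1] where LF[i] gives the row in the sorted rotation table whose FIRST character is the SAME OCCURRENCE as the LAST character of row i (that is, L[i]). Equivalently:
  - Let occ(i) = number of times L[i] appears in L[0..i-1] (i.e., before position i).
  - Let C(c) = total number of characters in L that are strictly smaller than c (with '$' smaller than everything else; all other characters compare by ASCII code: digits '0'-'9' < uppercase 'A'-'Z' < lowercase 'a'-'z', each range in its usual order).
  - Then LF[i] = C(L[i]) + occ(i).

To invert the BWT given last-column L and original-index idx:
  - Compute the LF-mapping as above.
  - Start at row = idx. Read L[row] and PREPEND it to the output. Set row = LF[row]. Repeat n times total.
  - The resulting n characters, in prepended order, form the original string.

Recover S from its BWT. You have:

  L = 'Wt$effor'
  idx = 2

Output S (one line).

LF mapping: 1 7 0 2 3 4 5 6
Walk LF starting at row 2, prepending L[row]:
  step 1: row=2, L[2]='$', prepend. Next row=LF[2]=0
  step 2: row=0, L[0]='W', prepend. Next row=LF[0]=1
  step 3: row=1, L[1]='t', prepend. Next row=LF[1]=7
  step 4: row=7, L[7]='r', prepend. Next row=LF[7]=6
  step 5: row=6, L[6]='o', prepend. Next row=LF[6]=5
  step 6: row=5, L[5]='f', prepend. Next row=LF[5]=4
  step 7: row=4, L[4]='f', prepend. Next row=LF[4]=3
  step 8: row=3, L[3]='e', prepend. Next row=LF[3]=2
Reversed output: effortW$

Answer: effortW$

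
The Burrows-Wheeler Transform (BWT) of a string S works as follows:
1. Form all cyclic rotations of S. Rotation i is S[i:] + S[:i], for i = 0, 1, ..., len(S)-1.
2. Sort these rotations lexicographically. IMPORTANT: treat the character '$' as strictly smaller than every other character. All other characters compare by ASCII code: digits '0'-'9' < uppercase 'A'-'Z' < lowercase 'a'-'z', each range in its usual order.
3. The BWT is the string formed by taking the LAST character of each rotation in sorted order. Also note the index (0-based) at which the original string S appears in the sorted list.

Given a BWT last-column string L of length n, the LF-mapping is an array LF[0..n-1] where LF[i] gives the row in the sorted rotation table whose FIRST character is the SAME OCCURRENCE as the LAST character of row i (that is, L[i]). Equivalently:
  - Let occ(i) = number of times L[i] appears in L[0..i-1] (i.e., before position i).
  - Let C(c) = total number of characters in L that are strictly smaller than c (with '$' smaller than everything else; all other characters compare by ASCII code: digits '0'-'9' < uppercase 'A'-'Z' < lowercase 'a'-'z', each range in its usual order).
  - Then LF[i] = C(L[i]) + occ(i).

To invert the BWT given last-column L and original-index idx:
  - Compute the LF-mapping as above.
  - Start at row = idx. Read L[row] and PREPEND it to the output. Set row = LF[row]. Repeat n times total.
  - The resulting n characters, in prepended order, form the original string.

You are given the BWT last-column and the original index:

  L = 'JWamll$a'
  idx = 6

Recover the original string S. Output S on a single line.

Answer: llamaWJ$

Derivation:
LF mapping: 1 2 3 7 5 6 0 4
Walk LF starting at row 6, prepending L[row]:
  step 1: row=6, L[6]='$', prepend. Next row=LF[6]=0
  step 2: row=0, L[0]='J', prepend. Next row=LF[0]=1
  step 3: row=1, L[1]='W', prepend. Next row=LF[1]=2
  step 4: row=2, L[2]='a', prepend. Next row=LF[2]=3
  step 5: row=3, L[3]='m', prepend. Next row=LF[3]=7
  step 6: row=7, L[7]='a', prepend. Next row=LF[7]=4
  step 7: row=4, L[4]='l', prepend. Next row=LF[4]=5
  step 8: row=5, L[5]='l', prepend. Next row=LF[5]=6
Reversed output: llamaWJ$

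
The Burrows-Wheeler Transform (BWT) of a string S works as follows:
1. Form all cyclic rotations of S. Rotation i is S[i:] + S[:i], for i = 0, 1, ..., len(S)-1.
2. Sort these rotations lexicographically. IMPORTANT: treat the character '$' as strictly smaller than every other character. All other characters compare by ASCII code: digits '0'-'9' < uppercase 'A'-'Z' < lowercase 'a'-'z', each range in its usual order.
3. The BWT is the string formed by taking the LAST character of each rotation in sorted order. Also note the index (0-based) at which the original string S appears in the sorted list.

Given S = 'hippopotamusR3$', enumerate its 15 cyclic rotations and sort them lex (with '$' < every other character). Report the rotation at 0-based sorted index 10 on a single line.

Answer: potamusR3$hippo

Derivation:
All 15 rotations (rotation i = S[i:]+S[:i]):
  rot[0] = hippopotamusR3$
  rot[1] = ippopotamusR3$h
  rot[2] = ppopotamusR3$hi
  rot[3] = popotamusR3$hip
  rot[4] = opotamusR3$hipp
  rot[5] = potamusR3$hippo
  rot[6] = otamusR3$hippop
  rot[7] = tamusR3$hippopo
  rot[8] = amusR3$hippopot
  rot[9] = musR3$hippopota
  rot[10] = usR3$hippopotam
  rot[11] = sR3$hippopotamu
  rot[12] = R3$hippopotamus
  rot[13] = 3$hippopotamusR
  rot[14] = $hippopotamusR3
Sorted (with $ < everything):
  sorted[0] = $hippopotamusR3
  sorted[1] = 3$hippopotamusR
  sorted[2] = R3$hippopotamus
  sorted[3] = amusR3$hippopot
  sorted[4] = hippopotamusR3$
  sorted[5] = ippopotamusR3$h
  sorted[6] = musR3$hippopota
  sorted[7] = opotamusR3$hipp
  sorted[8] = otamusR3$hippop
  sorted[9] = popotamusR3$hip
  sorted[10] = potamusR3$hippo
  sorted[11] = ppopotamusR3$hi
  sorted[12] = sR3$hippopotamu
  sorted[13] = tamusR3$hippopo
  sorted[14] = usR3$hippopotam
sorted[10] = potamusR3$hippo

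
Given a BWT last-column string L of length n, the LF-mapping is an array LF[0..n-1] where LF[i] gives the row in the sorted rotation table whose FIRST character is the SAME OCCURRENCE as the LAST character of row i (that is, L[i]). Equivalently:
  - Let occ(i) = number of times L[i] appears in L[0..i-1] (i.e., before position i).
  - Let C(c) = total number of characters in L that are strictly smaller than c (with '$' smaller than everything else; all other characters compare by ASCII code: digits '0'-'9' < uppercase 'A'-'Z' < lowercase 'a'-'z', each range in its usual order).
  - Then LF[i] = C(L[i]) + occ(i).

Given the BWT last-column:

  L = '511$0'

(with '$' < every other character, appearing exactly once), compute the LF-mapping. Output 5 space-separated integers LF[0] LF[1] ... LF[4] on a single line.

Char counts: '$':1, '0':1, '1':2, '5':1
C (first-col start): C('$')=0, C('0')=1, C('1')=2, C('5')=4
L[0]='5': occ=0, LF[0]=C('5')+0=4+0=4
L[1]='1': occ=0, LF[1]=C('1')+0=2+0=2
L[2]='1': occ=1, LF[2]=C('1')+1=2+1=3
L[3]='$': occ=0, LF[3]=C('$')+0=0+0=0
L[4]='0': occ=0, LF[4]=C('0')+0=1+0=1

Answer: 4 2 3 0 1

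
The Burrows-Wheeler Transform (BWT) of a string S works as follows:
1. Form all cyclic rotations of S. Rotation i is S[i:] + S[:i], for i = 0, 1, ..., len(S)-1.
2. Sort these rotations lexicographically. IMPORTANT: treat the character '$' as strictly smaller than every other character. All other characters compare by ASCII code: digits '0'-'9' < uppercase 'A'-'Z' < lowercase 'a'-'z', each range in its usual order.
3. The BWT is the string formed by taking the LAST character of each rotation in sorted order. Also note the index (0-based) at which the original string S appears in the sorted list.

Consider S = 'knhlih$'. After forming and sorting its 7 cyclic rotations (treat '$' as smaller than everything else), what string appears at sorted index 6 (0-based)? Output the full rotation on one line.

All 7 rotations (rotation i = S[i:]+S[:i]):
  rot[0] = knhlih$
  rot[1] = nhlih$k
  rot[2] = hlih$kn
  rot[3] = lih$knh
  rot[4] = ih$knhl
  rot[5] = h$knhli
  rot[6] = $knhlih
Sorted (with $ < everything):
  sorted[0] = $knhlih
  sorted[1] = h$knhli
  sorted[2] = hlih$kn
  sorted[3] = ih$knhl
  sorted[4] = knhlih$
  sorted[5] = lih$knh
  sorted[6] = nhlih$k
sorted[6] = nhlih$k

Answer: nhlih$k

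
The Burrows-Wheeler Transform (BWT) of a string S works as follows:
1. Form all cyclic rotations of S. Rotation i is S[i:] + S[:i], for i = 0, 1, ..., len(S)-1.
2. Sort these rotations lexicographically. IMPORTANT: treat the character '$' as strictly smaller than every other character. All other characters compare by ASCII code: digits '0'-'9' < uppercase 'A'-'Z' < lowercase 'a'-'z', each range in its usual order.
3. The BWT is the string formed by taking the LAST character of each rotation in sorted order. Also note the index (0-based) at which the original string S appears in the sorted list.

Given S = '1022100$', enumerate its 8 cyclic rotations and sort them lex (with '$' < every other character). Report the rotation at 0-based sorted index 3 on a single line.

Answer: 022100$1

Derivation:
All 8 rotations (rotation i = S[i:]+S[:i]):
  rot[0] = 1022100$
  rot[1] = 022100$1
  rot[2] = 22100$10
  rot[3] = 2100$102
  rot[4] = 100$1022
  rot[5] = 00$10221
  rot[6] = 0$102210
  rot[7] = $1022100
Sorted (with $ < everything):
  sorted[0] = $1022100
  sorted[1] = 0$102210
  sorted[2] = 00$10221
  sorted[3] = 022100$1
  sorted[4] = 100$1022
  sorted[5] = 1022100$
  sorted[6] = 2100$102
  sorted[7] = 22100$10
sorted[3] = 022100$1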